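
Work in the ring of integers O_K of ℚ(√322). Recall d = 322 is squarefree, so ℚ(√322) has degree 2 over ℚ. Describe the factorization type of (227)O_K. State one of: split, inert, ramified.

Since 322 ≢ 1 mod 4, the ring of integers is ℤ[√322] with discriminant 4·322 = 1288.
Since gcd(227, 1288) = 1 the prime 227 does not ramify.
Legendre symbol by Euler's criterion: (322/227) ≡ 322^113 ≡ 226 (mod 227), i.e. (322/227) = -1.
Legendre symbol -1 ⇒ 227 is inert.

p is inert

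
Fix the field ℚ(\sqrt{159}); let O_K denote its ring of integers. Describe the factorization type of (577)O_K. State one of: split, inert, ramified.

159 mod 4 = 3, hence disc K = 4·159 = 636 and O_K = ℤ[√159].
577 ∤ 636, so 577 is unramified.
(159/577) = 159^288 mod 577 = 1, giving Legendre symbol 1.
(159/577) = 1, so 577 splits.

577 splits in O_K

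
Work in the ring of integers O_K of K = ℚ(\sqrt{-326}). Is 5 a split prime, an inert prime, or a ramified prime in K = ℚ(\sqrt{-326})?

splits completely

Since -326 ≢ 1 mod 4, the ring of integers is ℤ[√-326] with discriminant 4·(-326) = -1304.
Since gcd(5, -1304) = 1 the prime 5 does not ramify.
(-326/5) = 4^2 mod 5 = 1, giving Legendre symbol 1.
Legendre symbol 1 ⇒ 5 is split.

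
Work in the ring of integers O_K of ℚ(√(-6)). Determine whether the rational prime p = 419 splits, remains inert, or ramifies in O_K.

419 splits in O_K

Since -6 ≢ 1 mod 4, the ring of integers is ℤ[√-6] with discriminant 4·(-6) = -24.
419 ∤ -24, so 419 is unramified.
Legendre symbol by Euler's criterion: (-6/419) ≡ (-6)^209 ≡ 1 (mod 419), i.e. (-6/419) = 1.
Legendre symbol 1 ⇒ 419 is split.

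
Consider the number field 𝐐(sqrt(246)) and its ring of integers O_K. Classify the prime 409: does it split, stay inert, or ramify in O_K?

246 mod 4 = 2, hence disc K = 4·246 = 984 and O_K = ℤ[√246].
disc(K) = 984 is not divisible by 409; 409 is unramified.
(246/409) = 246^204 mod 409 = 1, giving Legendre symbol 1.
(246/409) = 1, so 409 splits.

splits completely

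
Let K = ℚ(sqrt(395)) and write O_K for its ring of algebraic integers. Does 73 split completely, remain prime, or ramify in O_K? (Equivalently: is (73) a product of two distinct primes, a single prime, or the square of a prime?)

inert

Since 395 ≢ 1 mod 4, the ring of integers is ℤ[√395] with discriminant 4·395 = 1580.
Since gcd(73, 1580) = 1 the prime 73 does not ramify.
Compute (395/73) via Euler: 30^((73-1)/2) mod 73 = 72, so (395/73) = -1.
d is a non-residue mod p, hence 73 remains inert in O_K.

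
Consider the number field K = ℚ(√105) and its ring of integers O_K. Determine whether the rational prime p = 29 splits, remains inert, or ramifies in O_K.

105 mod 4 = 1, hence disc K = 105 and O_K = ℤ[(1+√105)/2].
Since gcd(29, 105) = 1 the prime 29 does not ramify.
Legendre symbol by Euler's criterion: (105/29) ≡ 105^14 ≡ 28 (mod 29), i.e. (105/29) = -1.
Legendre symbol -1 ⇒ 29 is inert.

remains prime (inert)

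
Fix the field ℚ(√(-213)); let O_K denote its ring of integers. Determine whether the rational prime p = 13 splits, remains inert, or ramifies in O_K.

d = -213 ≡ 3 (mod 4), so O_K = ℤ[√-213] and disc(K) = 4d = -852.
13 ∤ -852, so 13 is unramified.
Compute (-213/13) via Euler: 8^((13-1)/2) mod 13 = 12, so (-213/13) = -1.
d is a non-residue mod p, hence 13 remains inert in O_K.

inert — (13) stays prime in O_K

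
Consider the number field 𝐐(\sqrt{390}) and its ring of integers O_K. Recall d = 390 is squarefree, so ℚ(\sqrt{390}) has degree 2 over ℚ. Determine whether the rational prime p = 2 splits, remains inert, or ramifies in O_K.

2 is ramified

390 mod 4 = 2, hence disc K = 4·390 = 1560 and O_K = ℤ[√390].
disc(K) = 1560 = 2·780, so p = 2 is ramified.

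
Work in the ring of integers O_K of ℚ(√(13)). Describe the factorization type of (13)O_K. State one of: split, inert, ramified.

13 mod 4 = 1, hence disc K = 13 and O_K = ℤ[(1+√13)/2].
disc(K) = 13 = 13·1, so p = 13 is ramified.

ramifies in O_K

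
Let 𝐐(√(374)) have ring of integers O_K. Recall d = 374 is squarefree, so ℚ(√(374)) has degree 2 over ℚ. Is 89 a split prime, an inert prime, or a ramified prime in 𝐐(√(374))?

split

d = 374 ≡ 2 (mod 4), so O_K = ℤ[√374] and disc(K) = 4d = 1496.
disc(K) = 1496 is not divisible by 89; 89 is unramified.
Compute (374/89) via Euler: 18^((89-1)/2) mod 89 = 1, so (374/89) = 1.
Legendre symbol 1 ⇒ 89 is split.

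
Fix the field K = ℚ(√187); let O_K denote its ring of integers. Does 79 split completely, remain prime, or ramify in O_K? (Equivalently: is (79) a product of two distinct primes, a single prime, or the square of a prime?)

Since 187 ≢ 1 mod 4, the ring of integers is ℤ[√187] with discriminant 4·187 = 748.
disc(K) = 748 is not divisible by 79; 79 is unramified.
Legendre symbol by Euler's criterion: (187/79) ≡ 187^39 ≡ 78 (mod 79), i.e. (187/79) = -1.
d is a non-residue mod p, hence 79 remains inert in O_K.

79 remains inert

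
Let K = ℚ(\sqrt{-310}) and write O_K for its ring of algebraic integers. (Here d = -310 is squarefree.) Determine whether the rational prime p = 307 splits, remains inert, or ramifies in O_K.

d = -310 ≡ 2 (mod 4), so O_K = ℤ[√-310] and disc(K) = 4d = -1240.
Since gcd(307, -1240) = 1 the prime 307 does not ramify.
(-310/307) = 304^153 mod 307 = 1, giving Legendre symbol 1.
Legendre symbol 1 ⇒ 307 is split.

splits completely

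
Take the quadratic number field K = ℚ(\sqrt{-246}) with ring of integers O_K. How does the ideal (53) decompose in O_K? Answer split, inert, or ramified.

-246 mod 4 = 2, hence disc K = 4·(-246) = -984 and O_K = ℤ[√-246].
disc(K) = -984 is not divisible by 53; 53 is unramified.
Compute (-246/53) via Euler: 19^((53-1)/2) mod 53 = 52, so (-246/53) = -1.
Legendre symbol -1 ⇒ 53 is inert.

remains prime (inert)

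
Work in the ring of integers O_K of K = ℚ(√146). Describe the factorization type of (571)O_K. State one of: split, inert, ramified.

d = 146 ≡ 2 (mod 4), so O_K = ℤ[√146] and disc(K) = 4d = 584.
disc(K) = 584 is not divisible by 571; 571 is unramified.
Legendre symbol by Euler's criterion: (146/571) ≡ 146^285 ≡ 1 (mod 571), i.e. (146/571) = 1.
(146/571) = 1, so 571 splits.

splits completely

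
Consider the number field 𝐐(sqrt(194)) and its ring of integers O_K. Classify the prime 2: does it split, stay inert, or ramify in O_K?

194 mod 4 = 2, hence disc K = 4·194 = 776 and O_K = ℤ[√194].
disc(K) = 776 = 2·388, so p = 2 is ramified.

ramified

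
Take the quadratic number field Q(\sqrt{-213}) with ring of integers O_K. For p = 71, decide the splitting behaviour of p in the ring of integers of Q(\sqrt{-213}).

ramified

d = -213 ≡ 3 (mod 4), so O_K = ℤ[√-213] and disc(K) = 4d = -852.
Ramification test: 71 | -852. The prime 71 ramifies in K.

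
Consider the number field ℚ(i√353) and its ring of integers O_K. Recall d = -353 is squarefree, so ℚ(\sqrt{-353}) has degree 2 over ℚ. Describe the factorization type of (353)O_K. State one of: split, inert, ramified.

-353 mod 4 = 3, hence disc K = 4·(-353) = -1412 and O_K = ℤ[√-353].
disc(K) = -1412 = 353·(-4), so p = 353 is ramified.

353 is ramified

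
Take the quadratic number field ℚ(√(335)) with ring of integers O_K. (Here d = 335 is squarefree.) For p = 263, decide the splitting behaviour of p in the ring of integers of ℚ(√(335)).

split — (263) = 𝔭₁𝔭₂ with 𝔭₁ ≠ 𝔭₂

Since 335 ≢ 1 mod 4, the ring of integers is ℤ[√335] with discriminant 4·335 = 1340.
263 ∤ 1340, so 263 is unramified.
Euler's criterion: 335^131 mod 263 = 1. Thus (335|263) = 1.
Legendre symbol 1 ⇒ 263 is split.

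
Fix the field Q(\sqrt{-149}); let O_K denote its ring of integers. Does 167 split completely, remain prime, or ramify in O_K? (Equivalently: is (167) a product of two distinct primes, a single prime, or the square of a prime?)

split — (167) = 𝔭₁𝔭₂ with 𝔭₁ ≠ 𝔭₂

d = -149 ≡ 3 (mod 4), so O_K = ℤ[√-149] and disc(K) = 4d = -596.
167 ∤ -596, so 167 is unramified.
Euler's criterion: (-149)^83 mod 167 = 1. Thus (-149|167) = 1.
(-149/167) = 1, so 167 splits.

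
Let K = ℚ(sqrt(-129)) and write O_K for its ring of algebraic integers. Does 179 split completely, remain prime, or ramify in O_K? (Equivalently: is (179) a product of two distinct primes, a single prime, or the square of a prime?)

-129 mod 4 = 3, hence disc K = 4·(-129) = -516 and O_K = ℤ[√-129].
179 ∤ -516, so 179 is unramified.
Compute (-129/179) via Euler: 50^((179-1)/2) mod 179 = 178, so (-129/179) = -1.
(-129/179) = -1, so 179 is inert.

inert — (179) stays prime in O_K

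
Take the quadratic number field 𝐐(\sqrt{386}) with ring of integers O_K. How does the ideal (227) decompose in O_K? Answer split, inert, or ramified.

d = 386 ≡ 2 (mod 4), so O_K = ℤ[√386] and disc(K) = 4d = 1544.
227 ∤ 1544, so 227 is unramified.
(386/227) = 159^113 mod 227 = 1, giving Legendre symbol 1.
Legendre symbol 1 ⇒ 227 is split.

split — (227) = 𝔭₁𝔭₂ with 𝔭₁ ≠ 𝔭₂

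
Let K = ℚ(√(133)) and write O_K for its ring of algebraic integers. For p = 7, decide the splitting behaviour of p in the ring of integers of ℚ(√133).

7 is ramified

133 mod 4 = 1, hence disc K = 133 and O_K = ℤ[(1+√133)/2].
7 divides disc(K) = 133, so 7 ramifies.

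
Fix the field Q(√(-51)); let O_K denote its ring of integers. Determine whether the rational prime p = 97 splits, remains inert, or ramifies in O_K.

d = -51 ≡ 1 (mod 4), so O_K = ℤ[(1+√-51)/2] and disc(K) = d = -51.
Since gcd(97, -51) = 1 the prime 97 does not ramify.
(-51/97) = 46^48 mod 97 = 96, giving Legendre symbol -1.
(-51/97) = -1, so 97 is inert.

p is inert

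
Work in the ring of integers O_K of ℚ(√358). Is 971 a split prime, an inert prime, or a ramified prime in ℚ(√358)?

358 mod 4 = 2, hence disc K = 4·358 = 1432 and O_K = ℤ[√358].
disc(K) = 1432 is not divisible by 971; 971 is unramified.
Legendre symbol by Euler's criterion: (358/971) ≡ 358^485 ≡ 1 (mod 971), i.e. (358/971) = 1.
d is a quadratic residue mod p, hence 971 splits in O_K.

split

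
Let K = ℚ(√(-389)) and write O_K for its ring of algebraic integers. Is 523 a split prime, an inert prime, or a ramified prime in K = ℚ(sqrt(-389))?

d = -389 ≡ 3 (mod 4), so O_K = ℤ[√-389] and disc(K) = 4d = -1556.
Since gcd(523, -1556) = 1 the prime 523 does not ramify.
Legendre symbol by Euler's criterion: (-389/523) ≡ (-389)^261 ≡ 1 (mod 523), i.e. (-389/523) = 1.
(-389/523) = 1, so 523 splits.

split — (523) = 𝔭₁𝔭₂ with 𝔭₁ ≠ 𝔭₂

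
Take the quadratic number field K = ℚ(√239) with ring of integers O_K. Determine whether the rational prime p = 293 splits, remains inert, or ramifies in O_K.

239 mod 4 = 3, hence disc K = 4·239 = 956 and O_K = ℤ[√239].
Since gcd(293, 956) = 1 the prime 293 does not ramify.
(239/293) = 239^146 mod 293 = 1, giving Legendre symbol 1.
d is a quadratic residue mod p, hence 293 splits in O_K.

splits completely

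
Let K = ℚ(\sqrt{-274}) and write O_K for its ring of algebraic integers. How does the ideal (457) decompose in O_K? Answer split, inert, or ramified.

d = -274 ≡ 2 (mod 4), so O_K = ℤ[√-274] and disc(K) = 4d = -1096.
Since gcd(457, -1096) = 1 the prime 457 does not ramify.
(-274/457) = 183^228 mod 457 = 456, giving Legendre symbol -1.
(-274/457) = -1, so 457 is inert.

inert — (457) stays prime in O_K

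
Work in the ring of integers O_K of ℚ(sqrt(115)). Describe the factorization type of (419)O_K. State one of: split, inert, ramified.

115 mod 4 = 3, hence disc K = 4·115 = 460 and O_K = ℤ[√115].
419 ∤ 460, so 419 is unramified.
Legendre symbol by Euler's criterion: (115/419) ≡ 115^209 ≡ 1 (mod 419), i.e. (115/419) = 1.
d is a quadratic residue mod p, hence 419 splits in O_K.

splits completely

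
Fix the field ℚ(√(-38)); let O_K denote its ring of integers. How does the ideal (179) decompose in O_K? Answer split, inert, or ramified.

Since -38 ≢ 1 mod 4, the ring of integers is ℤ[√-38] with discriminant 4·(-38) = -152.
Since gcd(179, -152) = 1 the prime 179 does not ramify.
Euler's criterion: (-38)^89 mod 179 = 1. Thus (-38|179) = 1.
d is a quadratic residue mod p, hence 179 splits in O_K.

split — (179) = 𝔭₁𝔭₂ with 𝔭₁ ≠ 𝔭₂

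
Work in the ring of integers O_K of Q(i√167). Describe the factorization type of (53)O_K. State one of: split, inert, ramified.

d = -167 ≡ 1 (mod 4), so O_K = ℤ[(1+√-167)/2] and disc(K) = d = -167.
disc(K) = -167 is not divisible by 53; 53 is unramified.
Legendre symbol by Euler's criterion: (-167/53) ≡ (-167)^26 ≡ 52 (mod 53), i.e. (-167/53) = -1.
(-167/53) = -1, so 53 is inert.

p is inert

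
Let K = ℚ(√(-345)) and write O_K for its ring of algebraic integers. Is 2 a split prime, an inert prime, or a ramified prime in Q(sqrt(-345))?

ramified — (2) = 𝔭²

-345 mod 4 = 3, hence disc K = 4·(-345) = -1380 and O_K = ℤ[√-345].
2 divides disc(K) = -1380, so 2 ramifies.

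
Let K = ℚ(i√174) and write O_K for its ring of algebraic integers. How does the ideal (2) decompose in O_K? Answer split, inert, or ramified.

Since -174 ≢ 1 mod 4, the ring of integers is ℤ[√-174] with discriminant 4·(-174) = -696.
Ramification test: 2 | -696. The prime 2 ramifies in K.

2 is ramified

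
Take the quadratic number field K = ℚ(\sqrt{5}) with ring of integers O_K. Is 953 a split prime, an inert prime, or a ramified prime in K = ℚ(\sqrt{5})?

p is inert

5 mod 4 = 1, hence disc K = 5 and O_K = ℤ[(1+√5)/2].
Since gcd(953, 5) = 1 the prime 953 does not ramify.
Euler's criterion: 5^476 mod 953 = 952. Thus (5|953) = -1.
(5/953) = -1, so 953 is inert.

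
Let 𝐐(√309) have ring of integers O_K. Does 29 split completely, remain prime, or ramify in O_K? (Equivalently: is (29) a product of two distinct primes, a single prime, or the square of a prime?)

d = 309 ≡ 1 (mod 4), so O_K = ℤ[(1+√309)/2] and disc(K) = d = 309.
disc(K) = 309 is not divisible by 29; 29 is unramified.
Euler's criterion: 309^14 mod 29 = 28. Thus (309|29) = -1.
Legendre symbol -1 ⇒ 29 is inert.

29 remains inert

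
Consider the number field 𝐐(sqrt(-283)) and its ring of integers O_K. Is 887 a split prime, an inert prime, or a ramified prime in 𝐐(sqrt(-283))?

split

Since -283 ≡ 1 mod 4, the ring of integers is ℤ[(1+√-283)/2] with discriminant -283.
disc(K) = -283 is not divisible by 887; 887 is unramified.
Euler's criterion: (-283)^443 mod 887 = 1. Thus (-283|887) = 1.
Legendre symbol 1 ⇒ 887 is split.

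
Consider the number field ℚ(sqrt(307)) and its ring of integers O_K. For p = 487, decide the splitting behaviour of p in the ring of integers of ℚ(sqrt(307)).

487 splits in O_K

307 mod 4 = 3, hence disc K = 4·307 = 1228 and O_K = ℤ[√307].
Since gcd(487, 1228) = 1 the prime 487 does not ramify.
Compute (307/487) via Euler: 307^((487-1)/2) mod 487 = 1, so (307/487) = 1.
d is a quadratic residue mod p, hence 487 splits in O_K.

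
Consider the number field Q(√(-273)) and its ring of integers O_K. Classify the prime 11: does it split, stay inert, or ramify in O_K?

remains prime (inert)

d = -273 ≡ 3 (mod 4), so O_K = ℤ[√-273] and disc(K) = 4d = -1092.
11 ∤ -1092, so 11 is unramified.
Legendre symbol by Euler's criterion: (-273/11) ≡ (-273)^5 ≡ 10 (mod 11), i.e. (-273/11) = -1.
(-273/11) = -1, so 11 is inert.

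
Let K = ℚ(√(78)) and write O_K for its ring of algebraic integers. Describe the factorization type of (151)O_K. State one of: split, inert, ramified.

78 mod 4 = 2, hence disc K = 4·78 = 312 and O_K = ℤ[√78].
disc(K) = 312 is not divisible by 151; 151 is unramified.
Euler's criterion: 78^75 mod 151 = 1. Thus (78|151) = 1.
Legendre symbol 1 ⇒ 151 is split.

split — (151) = 𝔭₁𝔭₂ with 𝔭₁ ≠ 𝔭₂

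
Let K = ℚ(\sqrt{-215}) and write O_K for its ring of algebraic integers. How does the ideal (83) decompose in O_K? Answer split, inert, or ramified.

d = -215 ≡ 1 (mod 4), so O_K = ℤ[(1+√-215)/2] and disc(K) = d = -215.
Since gcd(83, -215) = 1 the prime 83 does not ramify.
Legendre symbol by Euler's criterion: (-215/83) ≡ (-215)^41 ≡ 82 (mod 83), i.e. (-215/83) = -1.
Legendre symbol -1 ⇒ 83 is inert.

remains prime (inert)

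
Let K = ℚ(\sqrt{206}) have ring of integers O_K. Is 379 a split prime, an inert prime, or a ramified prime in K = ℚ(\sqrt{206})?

379 remains inert

206 mod 4 = 2, hence disc K = 4·206 = 824 and O_K = ℤ[√206].
379 ∤ 824, so 379 is unramified.
(206/379) = 206^189 mod 379 = 378, giving Legendre symbol -1.
d is a non-residue mod p, hence 379 remains inert in O_K.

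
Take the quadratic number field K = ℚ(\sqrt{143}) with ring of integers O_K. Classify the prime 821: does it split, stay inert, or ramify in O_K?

split — (821) = 𝔭₁𝔭₂ with 𝔭₁ ≠ 𝔭₂

Since 143 ≢ 1 mod 4, the ring of integers is ℤ[√143] with discriminant 4·143 = 572.
Since gcd(821, 572) = 1 the prime 821 does not ramify.
(143/821) = 143^410 mod 821 = 1, giving Legendre symbol 1.
d is a quadratic residue mod p, hence 821 splits in O_K.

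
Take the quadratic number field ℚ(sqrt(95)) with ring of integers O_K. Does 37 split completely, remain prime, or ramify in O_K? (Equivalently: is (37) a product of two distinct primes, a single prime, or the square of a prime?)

split — (37) = 𝔭₁𝔭₂ with 𝔭₁ ≠ 𝔭₂

95 mod 4 = 3, hence disc K = 4·95 = 380 and O_K = ℤ[√95].
disc(K) = 380 is not divisible by 37; 37 is unramified.
Legendre symbol by Euler's criterion: (95/37) ≡ 95^18 ≡ 1 (mod 37), i.e. (95/37) = 1.
Legendre symbol 1 ⇒ 37 is split.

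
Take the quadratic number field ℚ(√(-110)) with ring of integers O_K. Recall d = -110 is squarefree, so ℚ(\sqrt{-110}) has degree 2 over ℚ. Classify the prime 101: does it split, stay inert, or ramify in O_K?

-110 mod 4 = 2, hence disc K = 4·(-110) = -440 and O_K = ℤ[√-110].
Since gcd(101, -440) = 1 the prime 101 does not ramify.
Euler's criterion: (-110)^50 mod 101 = 1. Thus (-110|101) = 1.
d is a quadratic residue mod p, hence 101 splits in O_K.

splits completely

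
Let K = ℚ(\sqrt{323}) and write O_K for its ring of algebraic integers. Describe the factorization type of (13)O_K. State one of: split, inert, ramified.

inert

Since 323 ≢ 1 mod 4, the ring of integers is ℤ[√323] with discriminant 4·323 = 1292.
disc(K) = 1292 is not divisible by 13; 13 is unramified.
Compute (323/13) via Euler: 11^((13-1)/2) mod 13 = 12, so (323/13) = -1.
d is a non-residue mod p, hence 13 remains inert in O_K.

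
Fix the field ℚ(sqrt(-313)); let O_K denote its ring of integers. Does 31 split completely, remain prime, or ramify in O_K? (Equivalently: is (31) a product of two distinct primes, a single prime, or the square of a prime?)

d = -313 ≡ 3 (mod 4), so O_K = ℤ[√-313] and disc(K) = 4d = -1252.
31 ∤ -1252, so 31 is unramified.
(-313/31) = 28^15 mod 31 = 1, giving Legendre symbol 1.
d is a quadratic residue mod p, hence 31 splits in O_K.

splits completely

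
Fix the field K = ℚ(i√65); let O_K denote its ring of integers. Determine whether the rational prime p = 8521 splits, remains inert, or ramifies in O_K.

Since -65 ≢ 1 mod 4, the ring of integers is ℤ[√-65] with discriminant 4·(-65) = -260.
8521 ∤ -260, so 8521 is unramified.
Euler's criterion: (-65)^4260 mod 8521 = 8520. Thus (-65|8521) = -1.
(-65/8521) = -1, so 8521 is inert.

inert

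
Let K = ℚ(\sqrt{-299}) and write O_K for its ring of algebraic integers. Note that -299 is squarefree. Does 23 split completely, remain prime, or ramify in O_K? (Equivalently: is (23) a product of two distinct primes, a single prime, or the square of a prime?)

-299 mod 4 = 1, hence disc K = -299 and O_K = ℤ[(1+√-299)/2].
23 divides disc(K) = -299, so 23 ramifies.

p ramifies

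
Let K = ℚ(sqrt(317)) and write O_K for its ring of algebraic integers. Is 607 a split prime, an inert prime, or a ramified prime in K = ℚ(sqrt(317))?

inert — (607) stays prime in O_K

Since 317 ≡ 1 mod 4, the ring of integers is ℤ[(1+√317)/2] with discriminant 317.
607 ∤ 317, so 607 is unramified.
Euler's criterion: 317^303 mod 607 = 606. Thus (317|607) = -1.
(317/607) = -1, so 607 is inert.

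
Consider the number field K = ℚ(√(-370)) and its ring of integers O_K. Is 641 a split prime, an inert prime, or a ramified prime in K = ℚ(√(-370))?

641 splits in O_K

-370 mod 4 = 2, hence disc K = 4·(-370) = -1480 and O_K = ℤ[√-370].
disc(K) = -1480 is not divisible by 641; 641 is unramified.
Legendre symbol by Euler's criterion: (-370/641) ≡ (-370)^320 ≡ 1 (mod 641), i.e. (-370/641) = 1.
Legendre symbol 1 ⇒ 641 is split.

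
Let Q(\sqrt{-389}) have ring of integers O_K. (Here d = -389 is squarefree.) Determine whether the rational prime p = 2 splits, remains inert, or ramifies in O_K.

ramified — (2) = 𝔭²

-389 mod 4 = 3, hence disc K = 4·(-389) = -1556 and O_K = ℤ[√-389].
Ramification test: 2 | -1556. The prime 2 ramifies in K.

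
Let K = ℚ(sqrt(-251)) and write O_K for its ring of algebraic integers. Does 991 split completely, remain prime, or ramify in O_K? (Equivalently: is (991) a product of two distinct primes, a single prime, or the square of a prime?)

remains prime (inert)

Since -251 ≡ 1 mod 4, the ring of integers is ℤ[(1+√-251)/2] with discriminant -251.
disc(K) = -251 is not divisible by 991; 991 is unramified.
Euler's criterion: (-251)^495 mod 991 = 990. Thus (-251|991) = -1.
(-251/991) = -1, so 991 is inert.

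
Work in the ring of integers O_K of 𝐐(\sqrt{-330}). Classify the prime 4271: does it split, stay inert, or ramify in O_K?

-330 mod 4 = 2, hence disc K = 4·(-330) = -1320 and O_K = ℤ[√-330].
4271 ∤ -1320, so 4271 is unramified.
Euler's criterion: (-330)^2135 mod 4271 = 1. Thus (-330|4271) = 1.
d is a quadratic residue mod p, hence 4271 splits in O_K.

p splits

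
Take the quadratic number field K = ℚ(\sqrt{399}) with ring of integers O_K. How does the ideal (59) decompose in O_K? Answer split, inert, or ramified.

split — (59) = 𝔭₁𝔭₂ with 𝔭₁ ≠ 𝔭₂

d = 399 ≡ 3 (mod 4), so O_K = ℤ[√399] and disc(K) = 4d = 1596.
disc(K) = 1596 is not divisible by 59; 59 is unramified.
Legendre symbol by Euler's criterion: (399/59) ≡ 399^29 ≡ 1 (mod 59), i.e. (399/59) = 1.
Legendre symbol 1 ⇒ 59 is split.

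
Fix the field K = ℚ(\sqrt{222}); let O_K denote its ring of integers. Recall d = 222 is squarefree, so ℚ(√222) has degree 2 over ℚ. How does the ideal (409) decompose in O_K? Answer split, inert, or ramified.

d = 222 ≡ 2 (mod 4), so O_K = ℤ[√222] and disc(K) = 4d = 888.
disc(K) = 888 is not divisible by 409; 409 is unramified.
Legendre symbol by Euler's criterion: (222/409) ≡ 222^204 ≡ 408 (mod 409), i.e. (222/409) = -1.
Legendre symbol -1 ⇒ 409 is inert.

409 remains inert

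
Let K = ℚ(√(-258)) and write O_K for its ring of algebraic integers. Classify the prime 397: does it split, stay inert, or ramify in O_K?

d = -258 ≡ 2 (mod 4), so O_K = ℤ[√-258] and disc(K) = 4d = -1032.
Since gcd(397, -1032) = 1 the prime 397 does not ramify.
Legendre symbol by Euler's criterion: (-258/397) ≡ (-258)^198 ≡ 396 (mod 397), i.e. (-258/397) = -1.
d is a non-residue mod p, hence 397 remains inert in O_K.

p is inert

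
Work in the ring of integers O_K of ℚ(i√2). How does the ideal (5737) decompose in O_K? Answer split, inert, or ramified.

split

d = -2 ≡ 2 (mod 4), so O_K = ℤ[√-2] and disc(K) = 4d = -8.
5737 ∤ -8, so 5737 is unramified.
Compute (-2/5737) via Euler: 5735^((5737-1)/2) mod 5737 = 1, so (-2/5737) = 1.
d is a quadratic residue mod p, hence 5737 splits in O_K.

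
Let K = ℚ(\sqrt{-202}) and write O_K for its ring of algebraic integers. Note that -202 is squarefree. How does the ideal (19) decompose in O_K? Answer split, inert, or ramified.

Since -202 ≢ 1 mod 4, the ring of integers is ℤ[√-202] with discriminant 4·(-202) = -808.
19 ∤ -808, so 19 is unramified.
Compute (-202/19) via Euler: 7^((19-1)/2) mod 19 = 1, so (-202/19) = 1.
(-202/19) = 1, so 19 splits.

19 splits in O_K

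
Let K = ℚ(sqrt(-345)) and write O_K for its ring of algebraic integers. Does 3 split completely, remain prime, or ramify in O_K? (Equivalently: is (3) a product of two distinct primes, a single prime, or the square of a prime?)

-345 mod 4 = 3, hence disc K = 4·(-345) = -1380 and O_K = ℤ[√-345].
3 divides disc(K) = -1380, so 3 ramifies.

ramified — (3) = 𝔭²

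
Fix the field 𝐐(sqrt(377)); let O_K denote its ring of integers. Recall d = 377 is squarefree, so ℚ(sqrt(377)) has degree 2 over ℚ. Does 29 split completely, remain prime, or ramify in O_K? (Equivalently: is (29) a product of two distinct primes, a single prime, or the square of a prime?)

ramifies in O_K

377 mod 4 = 1, hence disc K = 377 and O_K = ℤ[(1+√377)/2].
Ramification test: 29 | 377. The prime 29 ramifies in K.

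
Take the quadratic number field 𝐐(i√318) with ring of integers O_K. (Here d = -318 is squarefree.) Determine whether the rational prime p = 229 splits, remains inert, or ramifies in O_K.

Since -318 ≢ 1 mod 4, the ring of integers is ℤ[√-318] with discriminant 4·(-318) = -1272.
229 ∤ -1272, so 229 is unramified.
Euler's criterion: (-318)^114 mod 229 = 228. Thus (-318|229) = -1.
d is a non-residue mod p, hence 229 remains inert in O_K.

inert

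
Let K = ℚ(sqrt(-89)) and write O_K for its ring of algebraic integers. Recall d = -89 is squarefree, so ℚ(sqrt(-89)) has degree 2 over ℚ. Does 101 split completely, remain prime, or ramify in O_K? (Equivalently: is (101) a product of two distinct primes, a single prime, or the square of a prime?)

-89 mod 4 = 3, hence disc K = 4·(-89) = -356 and O_K = ℤ[√-89].
101 ∤ -356, so 101 is unramified.
(-89/101) = 12^50 mod 101 = 100, giving Legendre symbol -1.
Legendre symbol -1 ⇒ 101 is inert.

p is inert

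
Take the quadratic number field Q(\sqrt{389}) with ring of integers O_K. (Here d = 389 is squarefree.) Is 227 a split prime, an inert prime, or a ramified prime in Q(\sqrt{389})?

d = 389 ≡ 1 (mod 4), so O_K = ℤ[(1+√389)/2] and disc(K) = d = 389.
disc(K) = 389 is not divisible by 227; 227 is unramified.
Legendre symbol by Euler's criterion: (389/227) ≡ 389^113 ≡ 226 (mod 227), i.e. (389/227) = -1.
d is a non-residue mod p, hence 227 remains inert in O_K.

inert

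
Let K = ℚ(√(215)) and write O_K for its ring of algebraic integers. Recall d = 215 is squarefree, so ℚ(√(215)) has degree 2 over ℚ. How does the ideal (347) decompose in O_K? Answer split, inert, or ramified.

347 remains inert

d = 215 ≡ 3 (mod 4), so O_K = ℤ[√215] and disc(K) = 4d = 860.
disc(K) = 860 is not divisible by 347; 347 is unramified.
Euler's criterion: 215^173 mod 347 = 346. Thus (215|347) = -1.
Legendre symbol -1 ⇒ 347 is inert.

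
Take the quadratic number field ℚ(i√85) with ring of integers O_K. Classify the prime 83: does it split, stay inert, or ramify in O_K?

Since -85 ≢ 1 mod 4, the ring of integers is ℤ[√-85] with discriminant 4·(-85) = -340.
Since gcd(83, -340) = 1 the prime 83 does not ramify.
Compute (-85/83) via Euler: 81^((83-1)/2) mod 83 = 1, so (-85/83) = 1.
d is a quadratic residue mod p, hence 83 splits in O_K.

83 splits in O_K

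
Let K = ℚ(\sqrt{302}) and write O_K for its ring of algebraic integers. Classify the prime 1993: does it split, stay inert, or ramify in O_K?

p is inert

d = 302 ≡ 2 (mod 4), so O_K = ℤ[√302] and disc(K) = 4d = 1208.
Since gcd(1993, 1208) = 1 the prime 1993 does not ramify.
Euler's criterion: 302^996 mod 1993 = 1992. Thus (302|1993) = -1.
Legendre symbol -1 ⇒ 1993 is inert.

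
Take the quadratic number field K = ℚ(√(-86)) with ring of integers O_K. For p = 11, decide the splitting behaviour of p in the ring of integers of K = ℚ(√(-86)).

Since -86 ≢ 1 mod 4, the ring of integers is ℤ[√-86] with discriminant 4·(-86) = -344.
11 ∤ -344, so 11 is unramified.
Legendre symbol by Euler's criterion: (-86/11) ≡ (-86)^5 ≡ 10 (mod 11), i.e. (-86/11) = -1.
Legendre symbol -1 ⇒ 11 is inert.

p is inert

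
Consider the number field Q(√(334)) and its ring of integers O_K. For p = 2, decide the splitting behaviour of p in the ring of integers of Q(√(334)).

p ramifies

334 mod 4 = 2, hence disc K = 4·334 = 1336 and O_K = ℤ[√334].
Ramification test: 2 | 1336. The prime 2 ramifies in K.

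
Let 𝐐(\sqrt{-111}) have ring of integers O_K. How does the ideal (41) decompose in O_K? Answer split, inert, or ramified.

p is inert

d = -111 ≡ 1 (mod 4), so O_K = ℤ[(1+√-111)/2] and disc(K) = d = -111.
disc(K) = -111 is not divisible by 41; 41 is unramified.
(-111/41) = 12^20 mod 41 = 40, giving Legendre symbol -1.
d is a non-residue mod p, hence 41 remains inert in O_K.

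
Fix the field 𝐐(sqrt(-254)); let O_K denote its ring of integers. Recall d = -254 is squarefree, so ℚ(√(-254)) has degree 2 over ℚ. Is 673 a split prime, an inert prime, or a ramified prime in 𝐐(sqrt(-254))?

split

Since -254 ≢ 1 mod 4, the ring of integers is ℤ[√-254] with discriminant 4·(-254) = -1016.
673 ∤ -1016, so 673 is unramified.
Legendre symbol by Euler's criterion: (-254/673) ≡ (-254)^336 ≡ 1 (mod 673), i.e. (-254/673) = 1.
d is a quadratic residue mod p, hence 673 splits in O_K.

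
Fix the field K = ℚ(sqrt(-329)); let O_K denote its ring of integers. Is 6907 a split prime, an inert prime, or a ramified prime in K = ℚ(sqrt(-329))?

6907 remains inert

-329 mod 4 = 3, hence disc K = 4·(-329) = -1316 and O_K = ℤ[√-329].
6907 ∤ -1316, so 6907 is unramified.
(-329/6907) = 6578^3453 mod 6907 = 6906, giving Legendre symbol -1.
Legendre symbol -1 ⇒ 6907 is inert.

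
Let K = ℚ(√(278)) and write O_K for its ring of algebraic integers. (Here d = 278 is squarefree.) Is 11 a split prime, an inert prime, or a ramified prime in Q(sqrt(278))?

splits completely

Since 278 ≢ 1 mod 4, the ring of integers is ℤ[√278] with discriminant 4·278 = 1112.
Since gcd(11, 1112) = 1 the prime 11 does not ramify.
Legendre symbol by Euler's criterion: (278/11) ≡ 278^5 ≡ 1 (mod 11), i.e. (278/11) = 1.
Legendre symbol 1 ⇒ 11 is split.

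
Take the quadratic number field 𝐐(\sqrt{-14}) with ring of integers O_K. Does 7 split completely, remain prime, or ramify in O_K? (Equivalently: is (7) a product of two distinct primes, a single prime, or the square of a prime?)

7 is ramified

Since -14 ≢ 1 mod 4, the ring of integers is ℤ[√-14] with discriminant 4·(-14) = -56.
disc(K) = -56 = 7·(-8), so p = 7 is ramified.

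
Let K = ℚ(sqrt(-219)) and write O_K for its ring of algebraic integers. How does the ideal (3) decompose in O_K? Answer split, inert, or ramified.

ramified — (3) = 𝔭²

d = -219 ≡ 1 (mod 4), so O_K = ℤ[(1+√-219)/2] and disc(K) = d = -219.
3 divides disc(K) = -219, so 3 ramifies.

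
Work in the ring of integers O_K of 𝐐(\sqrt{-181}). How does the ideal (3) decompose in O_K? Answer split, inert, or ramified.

p is inert

Since -181 ≢ 1 mod 4, the ring of integers is ℤ[√-181] with discriminant 4·(-181) = -724.
Since gcd(3, -724) = 1 the prime 3 does not ramify.
(-181/3) = 2^1 mod 3 = 2, giving Legendre symbol -1.
Legendre symbol -1 ⇒ 3 is inert.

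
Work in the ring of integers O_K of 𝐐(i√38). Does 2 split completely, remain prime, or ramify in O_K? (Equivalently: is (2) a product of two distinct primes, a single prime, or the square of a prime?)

Since -38 ≢ 1 mod 4, the ring of integers is ℤ[√-38] with discriminant 4·(-38) = -152.
2 divides disc(K) = -152, so 2 ramifies.

ramified — (2) = 𝔭²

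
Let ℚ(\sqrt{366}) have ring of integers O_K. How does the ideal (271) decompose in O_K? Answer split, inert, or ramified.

d = 366 ≡ 2 (mod 4), so O_K = ℤ[√366] and disc(K) = 4d = 1464.
disc(K) = 1464 is not divisible by 271; 271 is unramified.
Compute (366/271) via Euler: 95^((271-1)/2) mod 271 = 270, so (366/271) = -1.
(366/271) = -1, so 271 is inert.

remains prime (inert)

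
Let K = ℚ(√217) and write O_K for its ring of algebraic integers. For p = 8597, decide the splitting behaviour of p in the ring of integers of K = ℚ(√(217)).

217 mod 4 = 1, hence disc K = 217 and O_K = ℤ[(1+√217)/2].
disc(K) = 217 is not divisible by 8597; 8597 is unramified.
(217/8597) = 217^4298 mod 8597 = 1, giving Legendre symbol 1.
d is a quadratic residue mod p, hence 8597 splits in O_K.

8597 splits in O_K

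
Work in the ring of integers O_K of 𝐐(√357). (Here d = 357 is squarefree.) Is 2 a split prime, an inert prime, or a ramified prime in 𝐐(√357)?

remains prime (inert)

d = 357 ≡ 1 (mod 4), so O_K = ℤ[(1+√357)/2] and disc(K) = d = 357.
Since gcd(2, 357) = 1 the prime 2 does not ramify.
Checking d mod 8: 357 ≡ 5. Hence 2 is inert in O_K.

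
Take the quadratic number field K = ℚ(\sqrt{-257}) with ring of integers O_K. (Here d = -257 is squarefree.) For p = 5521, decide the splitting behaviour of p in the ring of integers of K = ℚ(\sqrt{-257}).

5521 splits in O_K

-257 mod 4 = 3, hence disc K = 4·(-257) = -1028 and O_K = ℤ[√-257].
Since gcd(5521, -1028) = 1 the prime 5521 does not ramify.
Legendre symbol by Euler's criterion: (-257/5521) ≡ (-257)^2760 ≡ 1 (mod 5521), i.e. (-257/5521) = 1.
d is a quadratic residue mod p, hence 5521 splits in O_K.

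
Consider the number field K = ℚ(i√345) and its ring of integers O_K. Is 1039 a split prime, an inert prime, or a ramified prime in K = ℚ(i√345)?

1039 remains inert

Since -345 ≢ 1 mod 4, the ring of integers is ℤ[√-345] with discriminant 4·(-345) = -1380.
disc(K) = -1380 is not divisible by 1039; 1039 is unramified.
Compute (-345/1039) via Euler: 694^((1039-1)/2) mod 1039 = 1038, so (-345/1039) = -1.
d is a non-residue mod p, hence 1039 remains inert in O_K.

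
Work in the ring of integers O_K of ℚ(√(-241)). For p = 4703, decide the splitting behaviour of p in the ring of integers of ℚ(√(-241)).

d = -241 ≡ 3 (mod 4), so O_K = ℤ[√-241] and disc(K) = 4d = -964.
4703 ∤ -964, so 4703 is unramified.
(-241/4703) = 4462^2351 mod 4703 = 1, giving Legendre symbol 1.
(-241/4703) = 1, so 4703 splits.

p splits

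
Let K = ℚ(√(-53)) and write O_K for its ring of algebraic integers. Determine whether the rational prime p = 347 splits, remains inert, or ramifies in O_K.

p is inert

-53 mod 4 = 3, hence disc K = 4·(-53) = -212 and O_K = ℤ[√-53].
Since gcd(347, -212) = 1 the prime 347 does not ramify.
Compute (-53/347) via Euler: 294^((347-1)/2) mod 347 = 346, so (-53/347) = -1.
Legendre symbol -1 ⇒ 347 is inert.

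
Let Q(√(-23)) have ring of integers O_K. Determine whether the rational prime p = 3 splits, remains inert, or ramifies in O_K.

split — (3) = 𝔭₁𝔭₂ with 𝔭₁ ≠ 𝔭₂

Since -23 ≡ 1 mod 4, the ring of integers is ℤ[(1+√-23)/2] with discriminant -23.
disc(K) = -23 is not divisible by 3; 3 is unramified.
(-23/3) = 1^1 mod 3 = 1, giving Legendre symbol 1.
d is a quadratic residue mod p, hence 3 splits in O_K.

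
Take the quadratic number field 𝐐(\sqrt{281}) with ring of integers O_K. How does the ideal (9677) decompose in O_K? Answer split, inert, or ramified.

281 mod 4 = 1, hence disc K = 281 and O_K = ℤ[(1+√281)/2].
Since gcd(9677, 281) = 1 the prime 9677 does not ramify.
Legendre symbol by Euler's criterion: (281/9677) ≡ 281^4838 ≡ 1 (mod 9677), i.e. (281/9677) = 1.
d is a quadratic residue mod p, hence 9677 splits in O_K.

split — (9677) = 𝔭₁𝔭₂ with 𝔭₁ ≠ 𝔭₂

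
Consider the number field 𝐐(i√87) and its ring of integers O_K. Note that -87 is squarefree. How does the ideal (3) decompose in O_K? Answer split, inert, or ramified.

ramified — (3) = 𝔭²

Since -87 ≡ 1 mod 4, the ring of integers is ℤ[(1+√-87)/2] with discriminant -87.
3 divides disc(K) = -87, so 3 ramifies.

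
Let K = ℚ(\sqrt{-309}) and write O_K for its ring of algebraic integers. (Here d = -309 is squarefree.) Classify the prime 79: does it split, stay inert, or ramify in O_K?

inert — (79) stays prime in O_K

-309 mod 4 = 3, hence disc K = 4·(-309) = -1236 and O_K = ℤ[√-309].
disc(K) = -1236 is not divisible by 79; 79 is unramified.
Compute (-309/79) via Euler: 7^((79-1)/2) mod 79 = 78, so (-309/79) = -1.
d is a non-residue mod p, hence 79 remains inert in O_K.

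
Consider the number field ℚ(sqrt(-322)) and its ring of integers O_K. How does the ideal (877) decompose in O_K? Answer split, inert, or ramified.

remains prime (inert)

-322 mod 4 = 2, hence disc K = 4·(-322) = -1288 and O_K = ℤ[√-322].
877 ∤ -1288, so 877 is unramified.
(-322/877) = 555^438 mod 877 = 876, giving Legendre symbol -1.
Legendre symbol -1 ⇒ 877 is inert.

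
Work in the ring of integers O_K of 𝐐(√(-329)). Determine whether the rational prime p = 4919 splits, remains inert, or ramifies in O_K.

remains prime (inert)

Since -329 ≢ 1 mod 4, the ring of integers is ℤ[√-329] with discriminant 4·(-329) = -1316.
Since gcd(4919, -1316) = 1 the prime 4919 does not ramify.
Legendre symbol by Euler's criterion: (-329/4919) ≡ (-329)^2459 ≡ 4918 (mod 4919), i.e. (-329/4919) = -1.
(-329/4919) = -1, so 4919 is inert.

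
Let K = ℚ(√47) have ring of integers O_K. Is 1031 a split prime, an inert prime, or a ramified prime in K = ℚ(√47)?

47 mod 4 = 3, hence disc K = 4·47 = 188 and O_K = ℤ[√47].
Since gcd(1031, 188) = 1 the prime 1031 does not ramify.
Compute (47/1031) via Euler: 47^((1031-1)/2) mod 1031 = 1, so (47/1031) = 1.
Legendre symbol 1 ⇒ 1031 is split.

split — (1031) = 𝔭₁𝔭₂ with 𝔭₁ ≠ 𝔭₂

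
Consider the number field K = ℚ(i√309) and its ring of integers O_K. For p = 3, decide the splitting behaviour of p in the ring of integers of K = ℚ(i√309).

-309 mod 4 = 3, hence disc K = 4·(-309) = -1236 and O_K = ℤ[√-309].
Ramification test: 3 | -1236. The prime 3 ramifies in K.

ramified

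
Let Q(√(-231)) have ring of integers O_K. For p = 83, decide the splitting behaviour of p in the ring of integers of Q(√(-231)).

d = -231 ≡ 1 (mod 4), so O_K = ℤ[(1+√-231)/2] and disc(K) = d = -231.
disc(K) = -231 is not divisible by 83; 83 is unramified.
Euler's criterion: (-231)^41 mod 83 = 82. Thus (-231|83) = -1.
Legendre symbol -1 ⇒ 83 is inert.

83 remains inert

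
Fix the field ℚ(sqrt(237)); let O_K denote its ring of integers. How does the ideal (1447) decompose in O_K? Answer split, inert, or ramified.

splits completely

d = 237 ≡ 1 (mod 4), so O_K = ℤ[(1+√237)/2] and disc(K) = d = 237.
Since gcd(1447, 237) = 1 the prime 1447 does not ramify.
Legendre symbol by Euler's criterion: (237/1447) ≡ 237^723 ≡ 1 (mod 1447), i.e. (237/1447) = 1.
Legendre symbol 1 ⇒ 1447 is split.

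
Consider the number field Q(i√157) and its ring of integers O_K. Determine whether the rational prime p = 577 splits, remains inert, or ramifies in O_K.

splits completely

-157 mod 4 = 3, hence disc K = 4·(-157) = -628 and O_K = ℤ[√-157].
Since gcd(577, -628) = 1 the prime 577 does not ramify.
(-157/577) = 420^288 mod 577 = 1, giving Legendre symbol 1.
Legendre symbol 1 ⇒ 577 is split.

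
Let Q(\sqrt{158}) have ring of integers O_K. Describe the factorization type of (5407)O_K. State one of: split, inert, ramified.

p splits

158 mod 4 = 2, hence disc K = 4·158 = 632 and O_K = ℤ[√158].
Since gcd(5407, 632) = 1 the prime 5407 does not ramify.
Compute (158/5407) via Euler: 158^((5407-1)/2) mod 5407 = 1, so (158/5407) = 1.
(158/5407) = 1, so 5407 splits.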